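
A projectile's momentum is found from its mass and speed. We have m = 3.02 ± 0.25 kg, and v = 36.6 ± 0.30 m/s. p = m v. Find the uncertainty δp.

9.19 kg·m/s

Since p is a product/quotient, work with relative uncertainties:
  (1·δm/m)² = (1×0.0828)² = 0.00685;  (1·δv/v)² = (1×0.00820)² = 6.72e-05
δp/p = √(0.00692) = 0.0832
p = 111 kg·m/s, so δp = 0.0832 × 111 = 9.19 kg·m/s.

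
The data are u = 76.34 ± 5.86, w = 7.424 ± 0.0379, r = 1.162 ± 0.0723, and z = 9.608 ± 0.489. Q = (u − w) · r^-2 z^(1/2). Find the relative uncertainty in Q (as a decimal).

Let h = u − w = 68.92. δh = √(δu² + δw²) = √(34.3 + 0.00144) = 5.86, so δh/h = 0.0850.
Q is then a monomial in h, r, z:
δQ/Q = √((δh/h)² + (-2·δr/r)² + (½·δz/z)²) = √(0.00723 + 0.0155 + 0.000648) = 0.153

0.153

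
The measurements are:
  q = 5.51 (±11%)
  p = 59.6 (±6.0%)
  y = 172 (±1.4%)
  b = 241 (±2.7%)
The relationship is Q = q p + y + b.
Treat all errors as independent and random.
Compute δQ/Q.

0.0563

Let w = q·p = 328. δw/w = √((1·δq/q)² + (1·δp/p)²) = √(0.0121 + 0.00360) = 0.125, so δw = 41.1.
Q = w + y + b: δQ = √(δw² + δy² + δb²) = √(1690 + 5.80 + 42.3) = 41.7
Q = 741, so δQ/Q = 41.7/741 = 0.0563.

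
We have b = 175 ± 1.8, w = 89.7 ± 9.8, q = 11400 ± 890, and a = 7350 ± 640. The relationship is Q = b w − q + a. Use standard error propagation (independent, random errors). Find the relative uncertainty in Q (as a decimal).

0.175

Let p = b·w = 15700. δp/p = √((1·δb/b)² + (1·δw/w)²) = √(0.000106 + 0.0119) = 0.110, so δp = 1720.
Q = p − q + a: δQ = √(δp² + δq² + δa²) = √(2.97e+06 + 7.92e+05 + 4.1e+05) = 2040
Q = 11600, so δQ/Q = 2040/11600 = 0.175.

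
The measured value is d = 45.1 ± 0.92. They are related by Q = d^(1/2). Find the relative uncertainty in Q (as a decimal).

0.0102

Q ∝ d^(1/2), so δQ/Q = |½| · δd/d = 0.5 × 0.0204 = 0.0102.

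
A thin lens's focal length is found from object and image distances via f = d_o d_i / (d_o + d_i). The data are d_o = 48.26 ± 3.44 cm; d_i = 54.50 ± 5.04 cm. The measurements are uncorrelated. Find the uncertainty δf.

1.47 cm

∂f/∂d_o = (d_i/(d_o+d_i))² = 0.281;  ∂f/∂d_i = (d_o/(d_o+d_i))² = 0.221
δf = √((∂f/∂d_o · δd_o)² + (∂f/∂d_i · δd_i)²) = √(0.936 + 1.24) = 1.47 cm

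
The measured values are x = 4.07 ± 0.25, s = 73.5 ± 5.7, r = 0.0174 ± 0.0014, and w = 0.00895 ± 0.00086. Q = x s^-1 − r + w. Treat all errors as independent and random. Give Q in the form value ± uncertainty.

Let p = x·s^-1 = 0.0554. δp/p = √((1·δx/x)² + (-1·δs/s)²) = √(0.00377 + 0.00601) = 0.0989, so δp = 0.00548.
Q = p − r + w: δQ = √(δp² + δr² + δw²) = √(3e-05 + 1.96e-06 + 7.4e-07) = 0.00572
Q = 0.0469.

0.0469 ± 0.00572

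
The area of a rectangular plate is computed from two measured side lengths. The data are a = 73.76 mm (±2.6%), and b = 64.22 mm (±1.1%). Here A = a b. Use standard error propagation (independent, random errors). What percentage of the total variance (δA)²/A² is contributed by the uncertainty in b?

15.2%

(δA/A)² = (1·δa/a)² + (1·δb/b)²
  a term: (1×0.0260)² = 0.000676
  b term: (1×0.0110)² = 0.000121
Total = 0.000797. Share from b = 0.000121/0.000797 = 0.152.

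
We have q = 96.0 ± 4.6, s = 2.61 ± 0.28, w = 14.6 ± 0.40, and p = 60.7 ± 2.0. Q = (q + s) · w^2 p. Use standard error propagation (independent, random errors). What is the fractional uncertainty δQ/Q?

Let u = q + s = 98.6. δu = √(δq² + δs²) = √(21.2 + 0.0784) = 4.61, so δu/u = 0.0467.
Q is then a monomial in u, w, p:
δQ/Q = √((δu/u)² + (2·δw/w)² + (1·δp/p)²) = √(0.00218 + 0.00300 + 0.00109) = 0.0792

0.0792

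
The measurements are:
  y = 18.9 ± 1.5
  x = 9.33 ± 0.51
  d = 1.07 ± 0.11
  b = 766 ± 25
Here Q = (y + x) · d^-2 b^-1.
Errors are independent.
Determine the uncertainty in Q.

0.00694

Let u = y + x = 28.2. δu = √(δy² + δx²) = √(2.25 + 0.260) = 1.58, so δu/u = 0.0561.
Q is then a monomial in u, d, b:
δQ/Q = √((δu/u)² + (-2·δd/d)² + (-1·δb/b)²) = √(0.00315 + 0.0423 + 0.00107) = 0.216
Q = 0.0322, so δQ = 0.216 × 0.0322 = 0.00694.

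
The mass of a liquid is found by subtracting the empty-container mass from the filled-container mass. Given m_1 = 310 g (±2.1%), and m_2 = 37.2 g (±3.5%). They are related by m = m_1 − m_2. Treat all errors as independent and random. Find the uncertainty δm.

For a sum/difference, combine absolute errors in quadrature:
  (δm_1)² = 42.4;  (δm_2)² = 1.70
δm = √(44.1) = 6.64 g

6.64 g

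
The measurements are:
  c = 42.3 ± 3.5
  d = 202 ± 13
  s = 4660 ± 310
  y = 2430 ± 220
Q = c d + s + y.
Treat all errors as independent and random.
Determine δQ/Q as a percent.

6.22%

Let p = c·d = 8540. δp/p = √((1·δc/c)² + (1·δd/d)²) = √(0.00685 + 0.00414) = 0.105, so δp = 896.
Q = p + s + y: δQ = √(δp² + δs² + δy²) = √(8.02e+05 + 96100 + 48400) = 973
Q = 15600, so δQ/Q = 973/15600 = 0.0622.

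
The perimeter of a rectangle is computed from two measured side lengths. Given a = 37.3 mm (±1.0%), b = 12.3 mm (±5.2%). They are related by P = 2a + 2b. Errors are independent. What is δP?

P is a linear combination, so absolute uncertainties add in quadrature:
  (2·δa)² = 0.557;  (2·δb)² = 1.64
δP = √(2.19) = 1.48 mm

1.48 mm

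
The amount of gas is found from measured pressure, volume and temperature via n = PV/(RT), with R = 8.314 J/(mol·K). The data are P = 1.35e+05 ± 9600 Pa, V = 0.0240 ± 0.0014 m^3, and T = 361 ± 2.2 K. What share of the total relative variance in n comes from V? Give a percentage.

(δn/n)² = (1·δP/P)² + (1·δV/V)² + (-1·δT/T)²
  P term: (1×0.0711)² = 0.00506
  V term: (1×0.0583)² = 0.00340
  T term: (-1×0.00609)² = 3.71e-05
Total = 0.00850. Share from V = 0.00340/0.00850 = 0.400.

40.0%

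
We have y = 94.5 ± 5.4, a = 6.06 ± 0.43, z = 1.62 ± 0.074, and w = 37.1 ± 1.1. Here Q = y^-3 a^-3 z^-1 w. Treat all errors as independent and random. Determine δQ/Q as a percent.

For a monomial Q ∝ y^-3, a^-3, z^-1, w, fractional errors add in quadrature:
  (-3·δy/y)² = (-3×0.0571)² = 0.0294;  (-3·δa/a)² = (-3×0.0710)² = 0.0453;  (-1·δz/z)² = (-1×0.0457)² = 0.00209;  (1·δw/w)² = (1×0.0296)² = 0.000879
δQ/Q = √(0.0777) = 0.279

27.9%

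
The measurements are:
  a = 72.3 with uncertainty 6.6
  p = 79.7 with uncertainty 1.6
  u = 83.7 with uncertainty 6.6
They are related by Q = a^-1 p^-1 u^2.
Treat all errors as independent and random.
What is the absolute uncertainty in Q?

Each factor contributes (exponent × relative error)² to (δQ/Q)²:
  (-1·δa/a)² = (-1×0.0913)² = 0.00833;  (-1·δp/p)² = (-1×0.0201)² = 0.000403;  (2·δu/u)² = (2×0.0789)² = 0.0249
δQ/Q = √(0.0336) = 0.183
Q = 1.22, so δQ = 0.183 × 1.22 = 0.223.

0.223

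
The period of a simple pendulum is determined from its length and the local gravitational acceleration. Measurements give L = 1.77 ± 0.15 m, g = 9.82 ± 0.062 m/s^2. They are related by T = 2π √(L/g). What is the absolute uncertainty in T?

T is a product of powers, so relative uncertainties combine in quadrature:
  (½·δL/L)² = (0.5×0.0847)² = 0.00180;  (−½·δg/g)² = (-0.5×0.00631)² = 9.97e-06
δT/T = √(0.00181) = 0.0425
T = 2.67 s, so δT = 0.0425 × 2.67 = 0.113 s.

0.113 s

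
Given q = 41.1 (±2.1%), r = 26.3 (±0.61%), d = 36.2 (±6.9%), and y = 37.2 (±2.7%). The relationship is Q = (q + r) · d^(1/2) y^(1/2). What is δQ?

97.1

Let u = q + r = 67.4. δu = √(δq² + δr²) = √(0.745 + 0.0257) = 0.878, so δu/u = 0.0130.
Q is then a monomial in u, d, y:
δQ/Q = √((δu/u)² + (½·δd/d)² + (½·δy/y)²) = √(0.000170 + 0.00119 + 0.000182) = 0.0393
Q = 2470, so δQ = 0.0393 × 2470 = 97.1.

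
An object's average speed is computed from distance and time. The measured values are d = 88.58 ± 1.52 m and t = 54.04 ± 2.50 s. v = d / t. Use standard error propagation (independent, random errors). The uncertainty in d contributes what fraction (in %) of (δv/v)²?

12.1%

(δv/v)² = (1·δd/d)² + (-1·δt/t)²
  d term: (1×0.0172)² = 0.000294
  t term: (-1×0.0463)² = 0.00214
Total = 0.00243. Share from d = 0.000294/0.00243 = 0.121.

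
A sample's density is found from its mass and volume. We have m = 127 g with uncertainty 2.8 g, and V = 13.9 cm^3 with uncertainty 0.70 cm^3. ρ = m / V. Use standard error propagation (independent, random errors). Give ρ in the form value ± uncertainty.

9.14 ± 0.502 g/cm^3

For a monomial ρ ∝ m, V^-1, fractional errors add in quadrature:
  (1·δm/m)² = (1×0.0220)² = 0.000486;  (-1·δV/V)² = (-1×0.0504)² = 0.00254
δρ/ρ = √(0.00302) = 0.0550
ρ = 9.14 g/cm^3, so δρ = 0.0550 × 9.14 = 0.502 g/cm^3.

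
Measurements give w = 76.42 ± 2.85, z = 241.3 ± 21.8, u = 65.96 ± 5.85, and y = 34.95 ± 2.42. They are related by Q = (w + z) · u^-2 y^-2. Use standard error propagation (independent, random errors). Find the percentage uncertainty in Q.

Let h = w + z = 317.7. δh = √(δw² + δz²) = √(8.12 + 475) = 22.0, so δh/h = 0.0692.
Q is then a monomial in h, u, y:
δQ/Q = √((δh/h)² + (-2·δu/u)² + (-2·δy/y)²) = √(0.00479 + 0.0315 + 0.0192) = 0.235

23.5%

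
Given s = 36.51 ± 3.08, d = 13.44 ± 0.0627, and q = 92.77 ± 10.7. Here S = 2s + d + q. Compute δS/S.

Each term contributes (cᵢ δxᵢ)² to (δS)²:
  (2·δs)² = 37.9;  (δd)² = 0.00393;  (δq)² = 114
δS = √(152) = 12.3
S = 179.2, so δS/S = 12.3/179.2 = 0.0689.

0.0689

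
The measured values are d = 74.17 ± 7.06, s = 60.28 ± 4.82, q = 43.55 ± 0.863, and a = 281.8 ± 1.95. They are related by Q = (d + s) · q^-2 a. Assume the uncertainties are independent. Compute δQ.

Let u = d + s = 134.4. δu = √(δd² + δs²) = √(49.8 + 23.2) = 8.55, so δu/u = 0.0636.
Q is then a monomial in u, q, a:
δQ/Q = √((δu/u)² + (-2·δq/q)² + (1·δa/a)²) = √(0.00404 + 0.00157 + 4.79e-05) = 0.0752
Q = 19.98, so δQ = 0.0752 × 19.98 = 1.50.

1.50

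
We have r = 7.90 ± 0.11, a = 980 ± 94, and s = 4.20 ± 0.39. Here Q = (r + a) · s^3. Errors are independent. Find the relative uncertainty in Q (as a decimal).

Let u = r + a = 988. δu = √(δr² + δa²) = √(0.0121 + 8840) = 94.0, so δu/u = 0.0952.
Q is then a monomial in u, s:
δQ/Q = √((δu/u)² + (3·δs/s)²) = √(0.00905 + 0.0776) = 0.294

0.294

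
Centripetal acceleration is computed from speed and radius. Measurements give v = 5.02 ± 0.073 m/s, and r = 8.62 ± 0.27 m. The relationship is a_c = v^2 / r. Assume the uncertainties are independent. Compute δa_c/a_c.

a_c is a product of powers, so relative uncertainties combine in quadrature:
  (2·δv/v)² = (2×0.0145)² = 0.000846;  (-1·δr/r)² = (-1×0.0313)² = 0.000981
δa_c/a_c = √(0.00183) = 0.0427

0.0427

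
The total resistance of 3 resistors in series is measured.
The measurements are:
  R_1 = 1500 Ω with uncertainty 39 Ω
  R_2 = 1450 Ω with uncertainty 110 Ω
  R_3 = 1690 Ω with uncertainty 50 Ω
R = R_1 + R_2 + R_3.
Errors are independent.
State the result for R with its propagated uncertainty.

4640 ± 127 Ω

R is a linear combination, so absolute uncertainties add in quadrature:
  (δR_1)² = 1520;  (δR_2)² = 12100;  (δR_3)² = 2500
δR = √(16100) = 127 Ω
R = 4640 Ω.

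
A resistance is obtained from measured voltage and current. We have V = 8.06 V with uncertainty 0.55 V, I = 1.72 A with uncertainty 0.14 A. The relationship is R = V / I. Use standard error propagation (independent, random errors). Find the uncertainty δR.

0.498 Ω

Relative error in a monomial: (δR/R)² = Σ (nᵢ · δxᵢ/xᵢ)².
  (1·δV/V)² = (1×0.0682)² = 0.00466;  (-1·δI/I)² = (-1×0.0814)² = 0.00663
δR/R = √(0.0113) = 0.106
R = 4.69 Ω, so δR = 0.106 × 4.69 = 0.498 Ω.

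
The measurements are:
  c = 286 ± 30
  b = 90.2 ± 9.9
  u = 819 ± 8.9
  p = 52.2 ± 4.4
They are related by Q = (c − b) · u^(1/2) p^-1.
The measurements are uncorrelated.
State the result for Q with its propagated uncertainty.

Let w = c − b = 196. δw = √(δc² + δb²) = √(900 + 98.0) = 31.6, so δw/w = 0.161.
Q is then a monomial in w, u, p:
δQ/Q = √((δw/w)² + (½·δu/u)² + (-1·δp/p)²) = √(0.0260 + 2.95e-05 + 0.00711) = 0.182
Q = 107, so δQ = 0.182 × 107 = 19.5.

107 ± 19.5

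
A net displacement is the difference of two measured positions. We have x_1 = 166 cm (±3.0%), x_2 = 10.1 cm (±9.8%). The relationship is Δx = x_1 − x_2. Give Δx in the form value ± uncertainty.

156 ± 5.08 cm

Each term contributes (cᵢ δxᵢ)² to (δΔx)²:
  (δx_1)² = 24.8;  (δx_2)² = 0.980
δΔx = √(25.8) = 5.08 cm
Δx = 156 cm.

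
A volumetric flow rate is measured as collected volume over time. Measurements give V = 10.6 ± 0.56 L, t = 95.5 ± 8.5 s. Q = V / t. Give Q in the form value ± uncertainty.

Each factor contributes (exponent × relative error)² to (δQ/Q)²:
  (1·δV/V)² = (1×0.0528)² = 0.00279;  (-1·δt/t)² = (-1×0.0890)² = 0.00792
δQ/Q = √(0.0107) = 0.104
Q = 0.111 L/s, so δQ = 0.104 × 0.111 = 0.0115 L/s.

0.111 ± 0.0115 L/s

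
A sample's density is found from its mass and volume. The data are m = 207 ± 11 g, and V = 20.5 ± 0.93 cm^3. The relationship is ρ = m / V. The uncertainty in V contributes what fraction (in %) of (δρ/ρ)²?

42.2%

(δρ/ρ)² = (1·δm/m)² + (-1·δV/V)²
  m term: (1×0.0531)² = 0.00282
  V term: (-1×0.0454)² = 0.00206
Total = 0.00488. Share from V = 0.00206/0.00488 = 0.422.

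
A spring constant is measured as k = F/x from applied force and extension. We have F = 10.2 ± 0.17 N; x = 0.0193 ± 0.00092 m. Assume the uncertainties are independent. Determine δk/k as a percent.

Since k is a product/quotient, work with relative uncertainties:
  (1·δF/F)² = (1×0.0167)² = 0.000278;  (-1·δx/x)² = (-1×0.0477)² = 0.00227
δk/k = √(0.00255) = 0.0505

5.05%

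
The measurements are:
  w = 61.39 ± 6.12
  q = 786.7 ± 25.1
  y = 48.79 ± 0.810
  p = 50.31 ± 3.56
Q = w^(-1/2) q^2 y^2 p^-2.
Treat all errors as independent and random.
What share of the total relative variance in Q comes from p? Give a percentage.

(δQ/Q)² = (−½·δw/w)² + (2·δq/q)² + (2·δy/y)² + (-2·δp/p)²
  w term: (-0.5×0.0997)² = 0.00248
  q term: (2×0.0319)² = 0.00407
  y term: (2×0.0166)² = 0.00110
  p term: (-2×0.0708)² = 0.0200
Total = 0.0277. Share from p = 0.0200/0.0277 = 0.723.

72.3%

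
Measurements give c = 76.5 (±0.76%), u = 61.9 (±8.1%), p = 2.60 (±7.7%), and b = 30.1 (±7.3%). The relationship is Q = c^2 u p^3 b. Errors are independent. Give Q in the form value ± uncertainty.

Relative error in a monomial: (δQ/Q)² = Σ (nᵢ · δxᵢ/xᵢ)².
  (2·δc/c)² = (2×0.00760)² = 0.000231;  (1·δu/u)² = (1×0.0810)² = 0.00656;  (3·δp/p)² = (3×0.0770)² = 0.0534;  (1·δb/b)² = (1×0.0730)² = 0.00533
δQ/Q = √(0.0655) = 0.256
Q = 1.92e+08, so δQ = 0.256 × 1.92e+08 = 4.9e+07.

(1.92 ± 0.490) × 10^8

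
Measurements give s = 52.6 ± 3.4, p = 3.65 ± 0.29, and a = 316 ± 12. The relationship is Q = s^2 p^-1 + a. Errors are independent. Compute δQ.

116

Let w = s^2·p^-1 = 758. δw/w = √((2·δs/s)² + (-1·δp/p)²) = √(0.0167 + 0.00631) = 0.152, so δw = 115.
Q = w + a: δQ = √(δw² + δa²) = √(13200 + 144) = 116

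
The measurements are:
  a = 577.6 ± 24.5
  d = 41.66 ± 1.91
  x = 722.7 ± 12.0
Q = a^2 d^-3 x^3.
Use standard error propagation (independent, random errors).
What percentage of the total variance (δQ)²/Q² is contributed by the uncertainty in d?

(δQ/Q)² = (2·δa/a)² + (-3·δd/d)² + (3·δx/x)²
  a term: (2×0.0424)² = 0.00720
  d term: (-3×0.0458)² = 0.0189
  x term: (3×0.0166)² = 0.00248
Total = 0.0286. Share from d = 0.0189/0.0286 = 0.662.

66.2%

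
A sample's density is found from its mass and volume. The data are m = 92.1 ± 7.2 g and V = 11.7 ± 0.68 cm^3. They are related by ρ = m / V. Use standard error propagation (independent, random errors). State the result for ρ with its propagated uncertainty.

For a monomial ρ ∝ m, V^-1, fractional errors add in quadrature:
  (1·δm/m)² = (1×0.0782)² = 0.00611;  (-1·δV/V)² = (-1×0.0581)² = 0.00338
δρ/ρ = √(0.00949) = 0.0974
ρ = 7.87 g/cm^3, so δρ = 0.0974 × 7.87 = 0.767 g/cm^3.

7.87 ± 0.767 g/cm^3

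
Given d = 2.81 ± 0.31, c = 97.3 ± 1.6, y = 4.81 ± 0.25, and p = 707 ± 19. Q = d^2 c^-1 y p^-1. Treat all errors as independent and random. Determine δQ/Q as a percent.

22.9%

Each factor contributes (exponent × relative error)² to (δQ/Q)²:
  (2·δd/d)² = (2×0.110)² = 0.0487;  (-1·δc/c)² = (-1×0.0164)² = 0.000270;  (1·δy/y)² = (1×0.0520)² = 0.00270;  (-1·δp/p)² = (-1×0.0269)² = 0.000722
δQ/Q = √(0.0524) = 0.229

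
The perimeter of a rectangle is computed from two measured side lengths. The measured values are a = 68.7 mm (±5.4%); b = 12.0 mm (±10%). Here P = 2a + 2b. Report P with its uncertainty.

Each term contributes (cᵢ δxᵢ)² to (δP)²:
  (2·δa)² = 55.1;  (2·δb)² = 5.76
δP = √(60.8) = 7.80 mm
P = 161 mm.

161 ± 7.80 mm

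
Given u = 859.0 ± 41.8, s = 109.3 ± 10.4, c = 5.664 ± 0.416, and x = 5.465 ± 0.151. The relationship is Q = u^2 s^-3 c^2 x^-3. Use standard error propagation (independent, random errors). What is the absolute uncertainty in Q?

Products/powers → add relative errors in quadrature, weighted by exponent:
  (2·δu/u)² = (2×0.0487)² = 0.00947;  (-3·δs/s)² = (-3×0.0952)² = 0.0815;  (2·δc/c)² = (2×0.0734)² = 0.0216;  (-3·δx/x)² = (-3×0.0276)² = 0.00687
δQ/Q = √(0.119) = 0.346
Q = 0.1111, so δQ = 0.346 × 0.1111 = 0.0384.

0.0384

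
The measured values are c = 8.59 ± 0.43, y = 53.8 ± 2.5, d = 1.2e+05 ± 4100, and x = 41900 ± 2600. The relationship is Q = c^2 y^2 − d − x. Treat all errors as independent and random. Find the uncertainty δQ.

29600

Let p = c^2·y^2 = 2.14e+05. δp/p = √((2·δc/c)² + (2·δy/y)²) = √(0.0100 + 0.00864) = 0.137, so δp = 29200.
Q = p − d − x: δQ = √(δp² + δd² + δx²) = √(8.51e+08 + 1.68e+07 + 6.76e+06) = 29600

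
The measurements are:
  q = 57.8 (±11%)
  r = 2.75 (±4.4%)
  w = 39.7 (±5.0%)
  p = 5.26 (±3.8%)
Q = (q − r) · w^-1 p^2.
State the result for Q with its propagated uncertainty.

Let u = q − r = 55.0. δu = √(δq² + δr²) = √(40.4 + 0.0146) = 6.36, so δu/u = 0.116.
Q is then a monomial in u, w, p:
δQ/Q = √((δu/u)² + (-1·δw/w)² + (2·δp/p)²) = √(0.0133 + 0.00250 + 0.00578) = 0.147
Q = 38.4, so δQ = 0.147 × 38.4 = 5.64.

38.4 ± 5.64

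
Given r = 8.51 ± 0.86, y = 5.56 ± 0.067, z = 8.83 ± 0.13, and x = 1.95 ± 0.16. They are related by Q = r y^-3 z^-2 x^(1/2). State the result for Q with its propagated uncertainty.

Each factor contributes (exponent × relative error)² to (δQ/Q)²:
  (1·δr/r)² = (1×0.101)² = 0.0102;  (-3·δy/y)² = (-3×0.0121)² = 0.00131;  (-2·δz/z)² = (-2×0.0147)² = 0.000867;  (½·δx/x)² = (0.5×0.0821)² = 0.00168
δQ/Q = √(0.0141) = 0.119
Q = 0.000887, so δQ = 0.119 × 0.000887 = 0.000105.

0.000887 ± 0.000105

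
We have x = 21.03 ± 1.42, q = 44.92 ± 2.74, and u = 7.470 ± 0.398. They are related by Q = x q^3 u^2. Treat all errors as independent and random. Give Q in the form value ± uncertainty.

Each factor contributes (exponent × relative error)² to (δQ/Q)²:
  (1·δx/x)² = (1×0.0675)² = 0.00456;  (3·δq/q)² = (3×0.0610)² = 0.0335;  (2·δu/u)² = (2×0.0533)² = 0.0114
δQ/Q = √(0.0494) = 0.222
Q = 1.064e+08, so δQ = 0.222 × 1.064e+08 = 2.36e+07.

(1.064 ± 0.236) × 10^8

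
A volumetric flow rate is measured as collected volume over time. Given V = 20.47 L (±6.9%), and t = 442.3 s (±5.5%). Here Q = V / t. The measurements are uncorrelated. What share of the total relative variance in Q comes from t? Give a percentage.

(δQ/Q)² = (1·δV/V)² + (-1·δt/t)²
  V term: (1×0.0690)² = 0.00476
  t term: (-1×0.0550)² = 0.00302
Total = 0.00779. Share from t = 0.00302/0.00779 = 0.389.

38.9%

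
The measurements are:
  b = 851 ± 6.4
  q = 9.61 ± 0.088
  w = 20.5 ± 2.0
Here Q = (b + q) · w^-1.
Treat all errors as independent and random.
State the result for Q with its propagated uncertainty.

Let u = b + q = 861. δu = √(δb² + δq²) = √(41.0 + 0.00774) = 6.40, so δu/u = 0.00744.
Q is then a monomial in u, w:
δQ/Q = √((δu/u)² + (-1·δw/w)²) = √(5.53e-05 + 0.00952) = 0.0978
Q = 42.0, so δQ = 0.0978 × 42.0 = 4.11.

42.0 ± 4.11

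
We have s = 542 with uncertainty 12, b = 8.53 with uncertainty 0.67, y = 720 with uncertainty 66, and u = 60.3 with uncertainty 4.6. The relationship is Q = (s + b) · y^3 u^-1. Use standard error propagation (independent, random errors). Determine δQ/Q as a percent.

28.6%

Let w = s + b = 551. δw = √(δs² + δb²) = √(144 + 0.449) = 12.0, so δw/w = 0.0218.
Q is then a monomial in w, y, u:
δQ/Q = √((δw/w)² + (3·δy/y)² + (-1·δu/u)²) = √(0.000477 + 0.0756 + 0.00582) = 0.286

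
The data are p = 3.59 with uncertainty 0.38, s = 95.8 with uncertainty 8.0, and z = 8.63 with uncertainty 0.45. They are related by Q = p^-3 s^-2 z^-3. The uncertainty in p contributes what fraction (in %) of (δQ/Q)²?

(δQ/Q)² = (-3·δp/p)² + (-2·δs/s)² + (-3·δz/z)²
  p term: (-3×0.106)² = 0.101
  s term: (-2×0.0835)² = 0.0279
  z term: (-3×0.0521)² = 0.0245
Total = 0.153. Share from p = 0.101/0.153 = 0.658.

65.8%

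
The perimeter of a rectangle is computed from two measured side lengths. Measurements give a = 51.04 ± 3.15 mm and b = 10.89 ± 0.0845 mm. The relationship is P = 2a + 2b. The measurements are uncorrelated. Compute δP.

P is a linear combination, so absolute uncertainties add in quadrature:
  (2·δa)² = 39.7;  (2·δb)² = 0.0286
δP = √(39.7) = 6.30 mm

6.30 mm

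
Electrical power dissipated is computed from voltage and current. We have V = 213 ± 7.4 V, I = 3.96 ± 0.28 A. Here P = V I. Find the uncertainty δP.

Each factor contributes (exponent × relative error)² to (δP/P)²:
  (1·δV/V)² = (1×0.0347)² = 0.00121;  (1·δI/I)² = (1×0.0707)² = 0.00500
δP/P = √(0.00621) = 0.0788
P = 843 W, so δP = 0.0788 × 843 = 66.5 W.

66.5 W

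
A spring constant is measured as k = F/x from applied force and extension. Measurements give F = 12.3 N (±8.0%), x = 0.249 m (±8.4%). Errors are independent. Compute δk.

5.73 N/m

k is a product of powers, so relative uncertainties combine in quadrature:
  (1·δF/F)² = (1×0.0800)² = 0.00640;  (-1·δx/x)² = (-1×0.0840)² = 0.00706
δk/k = √(0.0135) = 0.116
k = 49.4 N/m, so δk = 0.116 × 49.4 = 5.73 N/m.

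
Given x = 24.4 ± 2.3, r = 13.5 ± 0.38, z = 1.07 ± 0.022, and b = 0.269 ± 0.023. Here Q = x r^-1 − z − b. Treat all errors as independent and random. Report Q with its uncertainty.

Let p = x·r^-1 = 1.81. δp/p = √((1·δx/x)² + (-1·δr/r)²) = √(0.00889 + 0.000792) = 0.0984, so δp = 0.178.
Q = p − z − b: δQ = √(δp² + δz² + δb²) = √(0.0316 + 0.000484 + 0.000529) = 0.181
Q = 0.468.

0.468 ± 0.181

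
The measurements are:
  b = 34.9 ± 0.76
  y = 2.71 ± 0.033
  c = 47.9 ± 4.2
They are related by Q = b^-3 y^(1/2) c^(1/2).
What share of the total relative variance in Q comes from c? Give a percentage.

30.9%

(δQ/Q)² = (-3·δb/b)² + (½·δy/y)² + (½·δc/c)²
  b term: (-3×0.0218)² = 0.00427
  y term: (0.5×0.0122)² = 3.71e-05
  c term: (0.5×0.0877)² = 0.00192
Total = 0.00623. Share from c = 0.00192/0.00623 = 0.309.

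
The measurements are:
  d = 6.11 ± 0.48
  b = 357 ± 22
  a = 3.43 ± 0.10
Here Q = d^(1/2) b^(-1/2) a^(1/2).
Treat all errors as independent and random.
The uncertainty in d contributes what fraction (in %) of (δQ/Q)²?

(δQ/Q)² = (½·δd/d)² + (−½·δb/b)² + (½·δa/a)²
  d term: (0.5×0.0786)² = 0.00154
  b term: (-0.5×0.0616)² = 0.000949
  a term: (0.5×0.0292)² = 0.000212
Total = 0.00270. Share from d = 0.00154/0.00270 = 0.570.

57.0%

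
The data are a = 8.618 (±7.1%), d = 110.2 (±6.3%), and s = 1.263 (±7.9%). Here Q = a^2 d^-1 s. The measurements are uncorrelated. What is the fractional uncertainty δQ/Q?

Since Q is a product/quotient, work with relative uncertainties:
  (2·δa/a)² = (2×0.0710)² = 0.0202;  (-1·δd/d)² = (-1×0.0630)² = 0.00397;  (1·δs/s)² = (1×0.0790)² = 0.00624
δQ/Q = √(0.0304) = 0.174

0.174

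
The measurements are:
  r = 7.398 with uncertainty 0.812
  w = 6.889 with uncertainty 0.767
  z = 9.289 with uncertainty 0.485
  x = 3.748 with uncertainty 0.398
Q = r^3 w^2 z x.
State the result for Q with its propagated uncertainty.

Q is a product of powers, so relative uncertainties combine in quadrature:
  (3·δr/r)² = (3×0.110)² = 0.108;  (2·δw/w)² = (2×0.111)² = 0.0496;  (1·δz/z)² = (1×0.0522)² = 0.00273;  (1·δx/x)² = (1×0.106)² = 0.0113
δQ/Q = √(0.172) = 0.415
Q = 669000, so δQ = 0.415 × 669000 = 2.77e+05.

(6.690 ± 2.77) × 10^5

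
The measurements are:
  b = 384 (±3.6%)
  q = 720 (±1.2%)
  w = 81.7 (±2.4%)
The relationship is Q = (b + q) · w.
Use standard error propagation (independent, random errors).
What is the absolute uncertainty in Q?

2540

Let u = b + q = 1100. δu = √(δb² + δq²) = √(191 + 74.6) = 16.3, so δu/u = 0.0148.
Q is then a monomial in u, w:
δQ/Q = √((δu/u)² + (1·δw/w)²) = √(0.000218 + 0.000576) = 0.0282
Q = 90200, so δQ = 0.0282 × 90200 = 2540.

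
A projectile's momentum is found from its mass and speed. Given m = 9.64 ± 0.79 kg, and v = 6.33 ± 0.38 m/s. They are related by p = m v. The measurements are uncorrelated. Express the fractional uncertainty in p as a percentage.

10.2%

p is a product of powers, so relative uncertainties combine in quadrature:
  (1·δm/m)² = (1×0.0820)² = 0.00672;  (1·δv/v)² = (1×0.0600)² = 0.00360
δp/p = √(0.0103) = 0.102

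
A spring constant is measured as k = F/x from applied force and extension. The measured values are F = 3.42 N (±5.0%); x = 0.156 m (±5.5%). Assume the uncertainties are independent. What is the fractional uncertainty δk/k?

0.0743

k is a product of powers, so relative uncertainties combine in quadrature:
  (1·δF/F)² = (1×0.0500)² = 0.00250;  (-1·δx/x)² = (-1×0.0550)² = 0.00303
δk/k = √(0.00553) = 0.0743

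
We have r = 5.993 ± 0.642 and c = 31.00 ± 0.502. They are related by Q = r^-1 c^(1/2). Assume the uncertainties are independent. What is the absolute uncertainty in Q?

0.0998

Each factor contributes (exponent × relative error)² to (δQ/Q)²:
  (-1·δr/r)² = (-1×0.107)² = 0.0115;  (½·δc/c)² = (0.5×0.0162)² = 6.56e-05
δQ/Q = √(0.0115) = 0.107
Q = 0.9290, so δQ = 0.107 × 0.9290 = 0.0998.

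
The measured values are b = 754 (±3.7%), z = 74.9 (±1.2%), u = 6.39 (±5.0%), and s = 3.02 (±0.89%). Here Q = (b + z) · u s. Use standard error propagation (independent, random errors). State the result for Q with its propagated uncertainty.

16000 ± 975

Let w = b + z = 829. δw = √(δb² + δz²) = √(778 + 0.808) = 27.9, so δw/w = 0.0337.
Q is then a monomial in w, u, s:
δQ/Q = √((δw/w)² + (1·δu/u)² + (1·δs/s)²) = √(0.00113 + 0.00250 + 7.92e-05) = 0.0609
Q = 16000, so δQ = 0.0609 × 16000 = 975.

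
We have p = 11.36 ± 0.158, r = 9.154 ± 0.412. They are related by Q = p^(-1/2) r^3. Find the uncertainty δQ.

30.8

Since Q is a product/quotient, work with relative uncertainties:
  (−½·δp/p)² = (-0.5×0.0139)² = 4.84e-05;  (3·δr/r)² = (3×0.0450)² = 0.0182
δQ/Q = √(0.0183) = 0.135
Q = 227.6, so δQ = 0.135 × 227.6 = 30.8.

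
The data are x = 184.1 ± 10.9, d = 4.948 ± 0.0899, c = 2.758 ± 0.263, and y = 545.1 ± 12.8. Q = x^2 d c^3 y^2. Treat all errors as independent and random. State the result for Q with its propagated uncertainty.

Relative error in a monomial: (δQ/Q)² = Σ (nᵢ · δxᵢ/xᵢ)².
  (2·δx/x)² = (2×0.0592)² = 0.0140;  (1·δd/d)² = (1×0.0182)² = 0.000330;  (3·δc/c)² = (3×0.0954)² = 0.0818;  (2·δy/y)² = (2×0.0235)² = 0.00221
δQ/Q = √(0.0984) = 0.314
Q = 1.045e+12, so δQ = 0.314 × 1.045e+12 = 3.28e+11.

(1.045 ± 0.328) × 10^12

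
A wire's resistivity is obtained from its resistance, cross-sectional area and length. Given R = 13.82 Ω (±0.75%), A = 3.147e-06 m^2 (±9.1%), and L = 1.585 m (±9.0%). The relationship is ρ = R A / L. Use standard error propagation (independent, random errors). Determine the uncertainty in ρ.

For a monomial ρ ∝ R, A, L^-1, fractional errors add in quadrature:
  (1·δR/R)² = (1×0.00750)² = 5.62e-05;  (1·δA/A)² = (1×0.0910)² = 0.00828;  (-1·δL/L)² = (-1×0.0900)² = 0.00810
δρ/ρ = √(0.0164) = 0.128
ρ = 2.744e-05 Ω·m, so δρ = 0.128 × 2.744e-05 = 3.52e-06 Ω·m.

3.52e-06 Ω·m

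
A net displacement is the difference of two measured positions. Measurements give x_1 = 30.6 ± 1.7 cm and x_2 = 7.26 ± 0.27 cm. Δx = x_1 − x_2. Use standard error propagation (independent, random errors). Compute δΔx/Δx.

0.0737

Sums and differences: (δΔx)² = Σ (cᵢ δxᵢ)².
  (δx_1)² = 2.89;  (δx_2)² = 0.0729
δΔx = √(2.96) = 1.72 cm
Δx = 23.3 cm, so δΔx/Δx = 1.72/23.3 = 0.0737.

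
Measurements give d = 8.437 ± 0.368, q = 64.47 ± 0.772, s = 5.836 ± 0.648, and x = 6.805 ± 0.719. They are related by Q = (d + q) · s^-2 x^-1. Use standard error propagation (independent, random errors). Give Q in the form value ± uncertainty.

0.3146 ± 0.0774

Let u = d + q = 72.91. δu = √(δd² + δq²) = √(0.135 + 0.596) = 0.855, so δu/u = 0.0117.
Q is then a monomial in u, s, x:
δQ/Q = √((δu/u)² + (-2·δs/s)² + (-1·δx/x)²) = √(0.000138 + 0.0493 + 0.0112) = 0.246
Q = 0.3146, so δQ = 0.246 × 0.3146 = 0.0774.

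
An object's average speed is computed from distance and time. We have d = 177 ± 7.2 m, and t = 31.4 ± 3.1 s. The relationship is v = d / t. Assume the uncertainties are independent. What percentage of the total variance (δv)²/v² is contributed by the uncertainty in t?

(δv/v)² = (1·δd/d)² + (-1·δt/t)²
  d term: (1×0.0407)² = 0.00165
  t term: (-1×0.0987)² = 0.00975
Total = 0.0114. Share from t = 0.00975/0.0114 = 0.855.

85.5%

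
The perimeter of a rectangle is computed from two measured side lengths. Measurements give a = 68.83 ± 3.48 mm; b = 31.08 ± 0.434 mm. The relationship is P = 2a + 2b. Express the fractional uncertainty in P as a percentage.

3.51%

Absolute uncertainties add in quadrature for a linear combination:
  (2·δa)² = 48.4;  (2·δb)² = 0.753
δP = √(49.2) = 7.01 mm
P = 199.8 mm, so δP/P = 7.01/199.8 = 0.0351.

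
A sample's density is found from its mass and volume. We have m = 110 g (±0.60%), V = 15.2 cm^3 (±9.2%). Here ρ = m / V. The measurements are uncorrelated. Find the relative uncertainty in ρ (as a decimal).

0.0922

Since ρ is a product/quotient, work with relative uncertainties:
  (1·δm/m)² = (1×0.00600)² = 3.6e-05;  (-1·δV/V)² = (-1×0.0920)² = 0.00846
δρ/ρ = √(0.00850) = 0.0922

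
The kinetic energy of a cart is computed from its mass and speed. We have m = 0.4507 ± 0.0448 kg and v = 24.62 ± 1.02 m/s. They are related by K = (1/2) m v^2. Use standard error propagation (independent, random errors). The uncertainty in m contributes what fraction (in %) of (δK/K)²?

(δK/K)² = (1·δm/m)² + (2·δv/v)²
  m term: (1×0.0994)² = 0.00988
  v term: (2×0.0414)² = 0.00687
Total = 0.0167. Share from m = 0.00988/0.0167 = 0.590.

59.0%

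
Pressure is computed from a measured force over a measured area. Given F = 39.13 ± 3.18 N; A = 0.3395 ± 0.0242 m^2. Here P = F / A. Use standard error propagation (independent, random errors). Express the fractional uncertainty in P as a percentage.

Relative error in a monomial: (δP/P)² = Σ (nᵢ · δxᵢ/xᵢ)².
  (1·δF/F)² = (1×0.0813)² = 0.00660;  (-1·δA/A)² = (-1×0.0713)² = 0.00508
δP/P = √(0.0117) = 0.108

10.8%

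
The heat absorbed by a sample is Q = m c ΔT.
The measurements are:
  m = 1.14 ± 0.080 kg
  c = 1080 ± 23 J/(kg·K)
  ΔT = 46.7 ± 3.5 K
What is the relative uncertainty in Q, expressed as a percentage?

Since Q is a product/quotient, work with relative uncertainties:
  (1·δm/m)² = (1×0.0702)² = 0.00492;  (1·δc/c)² = (1×0.0213)² = 0.000454;  (1·δΔT/ΔT)² = (1×0.0749)² = 0.00562
δQ/Q = √(0.0110) = 0.105

10.5%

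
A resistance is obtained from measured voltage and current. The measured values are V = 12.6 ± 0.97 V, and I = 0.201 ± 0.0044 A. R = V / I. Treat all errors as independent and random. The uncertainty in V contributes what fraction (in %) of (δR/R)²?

92.5%

(δR/R)² = (1·δV/V)² + (-1·δI/I)²
  V term: (1×0.0770)² = 0.00593
  I term: (-1×0.0219)² = 0.000479
Total = 0.00641. Share from V = 0.00593/0.00641 = 0.925.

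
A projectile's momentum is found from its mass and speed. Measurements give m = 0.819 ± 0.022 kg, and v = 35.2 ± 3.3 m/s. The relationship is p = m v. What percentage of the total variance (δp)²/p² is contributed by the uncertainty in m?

(δp/p)² = (1·δm/m)² + (1·δv/v)²
  m term: (1×0.0269)² = 0.000722
  v term: (1×0.0937)² = 0.00879
Total = 0.00951. Share from m = 0.000722/0.00951 = 0.0759.

7.59%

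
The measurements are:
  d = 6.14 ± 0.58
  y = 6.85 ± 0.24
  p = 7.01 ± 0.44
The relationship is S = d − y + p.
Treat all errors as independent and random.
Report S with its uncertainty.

S is a linear combination, so absolute uncertainties add in quadrature:
  (δd)² = 0.336;  (δy)² = 0.0576;  (δp)² = 0.194
δS = √(0.588) = 0.767
S = 6.30.

6.30 ± 0.767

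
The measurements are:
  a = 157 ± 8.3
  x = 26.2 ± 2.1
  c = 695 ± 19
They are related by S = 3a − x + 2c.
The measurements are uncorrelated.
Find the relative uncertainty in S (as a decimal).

Sums and differences: (δS)² = Σ (cᵢ δxᵢ)².
  (3·δa)² = 620;  (δx)² = 4.41;  (2·δc)² = 1440
δS = √(2070) = 45.5
S = 1830, so δS/S = 45.5/1830 = 0.0248.

0.0248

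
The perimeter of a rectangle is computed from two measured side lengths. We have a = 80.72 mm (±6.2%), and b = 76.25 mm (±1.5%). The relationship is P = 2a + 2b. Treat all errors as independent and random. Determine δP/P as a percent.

3.27%

For a sum/difference, combine absolute errors in quadrature:
  (2·δa)² = 100;  (2·δb)² = 5.23
δP = √(105) = 10.3 mm
P = 313.9 mm, so δP/P = 10.3/313.9 = 0.0327.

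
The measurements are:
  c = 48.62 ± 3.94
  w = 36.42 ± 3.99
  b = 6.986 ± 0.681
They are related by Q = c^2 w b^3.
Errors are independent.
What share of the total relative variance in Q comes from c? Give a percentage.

(δQ/Q)² = (2·δc/c)² + (1·δw/w)² + (3·δb/b)²
  c term: (2×0.0810)² = 0.0263
  w term: (1×0.110)² = 0.0120
  b term: (3×0.0975)² = 0.0855
Total = 0.124. Share from c = 0.0263/0.124 = 0.212.

21.2%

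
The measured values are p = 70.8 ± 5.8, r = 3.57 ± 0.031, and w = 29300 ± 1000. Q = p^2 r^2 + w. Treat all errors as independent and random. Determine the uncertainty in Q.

Let h = p^2·r^2 = 63900. δh/h = √((2·δp/p)² + (2·δr/r)²) = √(0.0268 + 0.000302) = 0.165, so δh = 10500.
Q = h + w: δQ = √(δh² + δw²) = √(1.11e+08 + 1e+06) = 10600

10600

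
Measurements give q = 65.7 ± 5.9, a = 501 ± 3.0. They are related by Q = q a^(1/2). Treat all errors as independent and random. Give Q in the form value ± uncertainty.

Each factor contributes (exponent × relative error)² to (δQ/Q)²:
  (1·δq/q)² = (1×0.0898)² = 0.00806;  (½·δa/a)² = (0.5×0.00599)² = 8.96e-06
δQ/Q = √(0.00807) = 0.0899
Q = 1470, so δQ = 0.0899 × 1470 = 132.

1470 ± 132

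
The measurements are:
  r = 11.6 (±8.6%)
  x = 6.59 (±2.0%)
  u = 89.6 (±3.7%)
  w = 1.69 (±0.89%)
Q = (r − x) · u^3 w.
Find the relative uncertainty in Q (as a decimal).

Let h = r − x = 5.01. δh = √(δr² + δx²) = √(0.995 + 0.0174) = 1.01, so δh/h = 0.201.
Q is then a monomial in h, u, w:
δQ/Q = √((δh/h)² + (3·δu/u)² + (1·δw/w)²) = √(0.0403 + 0.0123 + 7.92e-05) = 0.230

0.230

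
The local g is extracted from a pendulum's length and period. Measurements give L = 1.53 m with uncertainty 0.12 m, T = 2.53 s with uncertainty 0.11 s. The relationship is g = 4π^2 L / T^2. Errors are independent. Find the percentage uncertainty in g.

For a monomial g ∝ L, T^-2, fractional errors add in quadrature:
  (1·δL/L)² = (1×0.0784)² = 0.00615;  (-2·δT/T)² = (-2×0.0435)² = 0.00756
δg/g = √(0.0137) = 0.117

11.7%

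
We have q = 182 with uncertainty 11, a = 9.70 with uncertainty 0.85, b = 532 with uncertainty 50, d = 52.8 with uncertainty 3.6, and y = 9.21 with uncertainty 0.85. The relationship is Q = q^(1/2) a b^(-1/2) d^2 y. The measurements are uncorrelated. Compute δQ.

28400

Relative error in a monomial: (δQ/Q)² = Σ (nᵢ · δxᵢ/xᵢ)².
  (½·δq/q)² = (0.5×0.0604)² = 0.000913;  (1·δa/a)² = (1×0.0876)² = 0.00768;  (−½·δb/b)² = (-0.5×0.0940)² = 0.00221;  (2·δd/d)² = (2×0.0682)² = 0.0186;  (1·δy/y)² = (1×0.0923)² = 0.00852
δQ/Q = √(0.0379) = 0.195
Q = 1.46e+05, so δQ = 0.195 × 1.46e+05 = 28400.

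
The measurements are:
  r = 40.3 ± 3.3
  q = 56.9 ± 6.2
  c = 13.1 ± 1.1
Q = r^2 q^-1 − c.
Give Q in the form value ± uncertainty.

Let p = r^2·q^-1 = 28.5. δp/p = √((2·δr/r)² + (-1·δq/q)²) = √(0.0268 + 0.0119) = 0.197, so δp = 5.61.
Q = p − c: δQ = √(δp² + δc²) = √(31.5 + 1.21) = 5.72
Q = 15.4.

15.4 ± 5.72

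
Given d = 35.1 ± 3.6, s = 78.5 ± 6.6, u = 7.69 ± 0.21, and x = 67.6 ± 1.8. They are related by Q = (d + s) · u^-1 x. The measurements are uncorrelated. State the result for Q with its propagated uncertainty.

Let w = d + s = 114. δw = √(δd² + δs²) = √(13.0 + 43.6) = 7.52, so δw/w = 0.0662.
Q is then a monomial in w, u, x:
δQ/Q = √((δw/w)² + (-1·δu/u)² + (1·δx/x)²) = √(0.00438 + 0.000746 + 0.000709) = 0.0764
Q = 999, so δQ = 0.0764 × 999 = 76.3.

999 ± 76.3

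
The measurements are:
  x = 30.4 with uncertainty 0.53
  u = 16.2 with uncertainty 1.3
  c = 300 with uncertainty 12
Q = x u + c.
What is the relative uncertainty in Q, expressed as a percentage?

5.32%

Let p = x·u = 492. δp/p = √((1·δx/x)² + (1·δu/u)²) = √(0.000304 + 0.00644) = 0.0821, so δp = 40.4.
Q = p + c: δQ = √(δp² + δc²) = √(1640 + 144) = 42.2
Q = 792, so δQ/Q = 42.2/792 = 0.0532.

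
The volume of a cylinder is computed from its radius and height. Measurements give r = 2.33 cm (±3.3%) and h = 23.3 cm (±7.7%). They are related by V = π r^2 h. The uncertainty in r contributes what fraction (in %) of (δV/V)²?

42.4%

(δV/V)² = (2·δr/r)² + (1·δh/h)²
  r term: (2×0.0330)² = 0.00436
  h term: (1×0.0770)² = 0.00593
Total = 0.0103. Share from r = 0.00436/0.0103 = 0.424.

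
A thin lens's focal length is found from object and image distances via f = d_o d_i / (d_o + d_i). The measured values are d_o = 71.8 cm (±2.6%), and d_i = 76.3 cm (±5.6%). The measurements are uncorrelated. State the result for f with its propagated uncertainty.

37.0 ± 1.12 cm

∂f/∂d_o = (d_i/(d_o+d_i))² = 0.265;  ∂f/∂d_i = (d_o/(d_o+d_i))² = 0.235
δf = √((∂f/∂d_o · δd_o)² + (∂f/∂d_i · δd_i)²) = √(0.246 + 1.01) = 1.12 cm
f = 37.0 cm.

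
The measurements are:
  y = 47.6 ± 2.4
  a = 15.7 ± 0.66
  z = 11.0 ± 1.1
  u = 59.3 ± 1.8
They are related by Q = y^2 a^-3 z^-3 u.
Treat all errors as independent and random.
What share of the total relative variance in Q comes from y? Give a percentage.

8.69%

(δQ/Q)² = (2·δy/y)² + (-3·δa/a)² + (-3·δz/z)² + (1·δu/u)²
  y term: (2×0.0504)² = 0.0102
  a term: (-3×0.0420)² = 0.0159
  z term: (-3×0.100)² = 0.0900
  u term: (1×0.0304)² = 0.000921
Total = 0.117. Share from y = 0.0102/0.117 = 0.0869.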